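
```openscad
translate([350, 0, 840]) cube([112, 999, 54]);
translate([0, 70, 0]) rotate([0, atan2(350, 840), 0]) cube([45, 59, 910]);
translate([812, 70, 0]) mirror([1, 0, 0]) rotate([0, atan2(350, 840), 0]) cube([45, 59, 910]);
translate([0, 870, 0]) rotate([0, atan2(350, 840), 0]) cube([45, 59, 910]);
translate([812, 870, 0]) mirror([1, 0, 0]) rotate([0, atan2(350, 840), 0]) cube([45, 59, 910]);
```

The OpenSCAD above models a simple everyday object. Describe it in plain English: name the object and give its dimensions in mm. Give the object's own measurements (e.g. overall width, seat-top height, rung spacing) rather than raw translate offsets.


A sawhorse. A 112×999×54 mm beam (x, y, z) sits on two A-frame leg pairs. Each pair is two raked legs of 45×59 mm section (59 mm along y) splaying symmetrically in x. Each leg rises 840 mm vertically over 350 mm of horizontal reach and is 910 mm long along its own axis. Every leg's outer bottom edge rests on the floor and its outer top edge meets a bottom edge of the beam — the left legs (tilting toward +x) meet the beam's −x bottom edge, the right legs (their mirror images, tilting toward −x) meet its +x bottom edge — so the leg tops tuck under the beam, the beam's underside is 840 mm above the floor, and the feet are 812 mm apart outside-to-outside with the beam centred between them. The two leg pairs are set in 70 mm from either end of the beam.


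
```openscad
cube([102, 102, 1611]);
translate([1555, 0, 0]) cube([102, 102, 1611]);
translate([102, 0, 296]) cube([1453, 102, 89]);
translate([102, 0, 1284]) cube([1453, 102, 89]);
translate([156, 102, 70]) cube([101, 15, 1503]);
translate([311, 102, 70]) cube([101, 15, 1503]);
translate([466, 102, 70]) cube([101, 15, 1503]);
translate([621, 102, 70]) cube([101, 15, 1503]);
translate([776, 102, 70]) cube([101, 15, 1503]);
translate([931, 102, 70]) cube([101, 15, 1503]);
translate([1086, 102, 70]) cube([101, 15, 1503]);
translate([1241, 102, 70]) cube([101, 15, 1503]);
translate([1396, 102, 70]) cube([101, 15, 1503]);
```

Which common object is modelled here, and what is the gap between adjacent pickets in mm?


A fence section. The picket gap is 54 mm.

Two posts, two rails, 9 pickets — a fence section. Span 1453 mm holds 9 pickets of 101 mm with 10 equal gaps: ⌊(1453 − 9·101) / 10⌋ = 54 mm.


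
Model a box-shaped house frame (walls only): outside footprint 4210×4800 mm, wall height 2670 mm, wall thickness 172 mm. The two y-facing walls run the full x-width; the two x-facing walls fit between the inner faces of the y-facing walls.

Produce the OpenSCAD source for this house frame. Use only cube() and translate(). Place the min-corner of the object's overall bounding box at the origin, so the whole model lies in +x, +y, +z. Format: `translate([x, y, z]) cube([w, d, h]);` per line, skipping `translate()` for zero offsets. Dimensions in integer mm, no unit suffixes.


cube([4210, 172, 2670]);
translate([0, 4628, 0]) cube([4210, 172, 2670]);
translate([0, 172, 0]) cube([172, 4456, 2670]);
translate([4038, 172, 0]) cube([172, 4456, 2670]);


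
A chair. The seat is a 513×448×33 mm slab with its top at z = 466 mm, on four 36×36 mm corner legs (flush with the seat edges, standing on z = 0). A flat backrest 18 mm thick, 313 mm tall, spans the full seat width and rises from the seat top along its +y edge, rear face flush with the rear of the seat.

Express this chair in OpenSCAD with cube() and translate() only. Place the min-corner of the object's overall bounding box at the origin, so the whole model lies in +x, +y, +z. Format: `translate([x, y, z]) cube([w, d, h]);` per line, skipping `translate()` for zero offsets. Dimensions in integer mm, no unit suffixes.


// leg_h = 466 - 33 = 433
translate([0, 0, 433]) cube([513, 448, 33]);
cube([36, 36, 433]);
translate([477, 0, 0]) cube([36, 36, 433]);
translate([0, 412, 0]) cube([36, 36, 433]);
translate([477, 412, 0]) cube([36, 36, 433]);
translate([0, 430, 466]) cube([513, 18, 313]);


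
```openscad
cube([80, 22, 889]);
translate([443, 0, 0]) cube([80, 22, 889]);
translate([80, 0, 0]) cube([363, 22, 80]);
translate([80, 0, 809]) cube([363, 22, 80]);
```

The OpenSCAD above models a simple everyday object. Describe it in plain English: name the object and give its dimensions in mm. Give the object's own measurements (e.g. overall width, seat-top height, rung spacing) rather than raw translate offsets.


A rectangular picture frame lying in the x–z plane (depth along y). The opening is 363 mm wide (x) by 729 mm tall (z), surrounded by a border 80 mm wide on all four sides. The frame is 22 mm deep and is made of two full-height vertical stiles with two horizontal rails fitted between them.


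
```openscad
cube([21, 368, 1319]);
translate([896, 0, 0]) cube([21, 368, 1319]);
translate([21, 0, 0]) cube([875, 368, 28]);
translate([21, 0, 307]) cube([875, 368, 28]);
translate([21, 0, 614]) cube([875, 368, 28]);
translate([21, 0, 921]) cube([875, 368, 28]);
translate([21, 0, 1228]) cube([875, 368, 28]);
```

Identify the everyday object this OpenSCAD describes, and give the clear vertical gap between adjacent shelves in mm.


A bookshelf. The clear shelf gap is 279 mm.

Two tall side panels with 5 horizontal boards between them — a bookshelf. The first two shelf undersides are at z = 0 and z = 307; with shelf thickness 28, the clear gap is 307 − 0 − 28 = 279 mm.


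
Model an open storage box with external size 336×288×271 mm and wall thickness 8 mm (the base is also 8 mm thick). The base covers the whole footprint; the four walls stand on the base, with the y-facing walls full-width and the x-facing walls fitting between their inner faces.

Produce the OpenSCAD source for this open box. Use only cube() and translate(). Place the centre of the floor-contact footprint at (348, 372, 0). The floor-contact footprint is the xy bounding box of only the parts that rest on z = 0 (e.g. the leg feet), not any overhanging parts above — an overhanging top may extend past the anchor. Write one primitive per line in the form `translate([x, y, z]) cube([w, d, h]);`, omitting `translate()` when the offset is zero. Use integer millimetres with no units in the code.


translate([180, 228, 0]) cube([336, 288, 8]);
translate([180, 228, 8]) cube([336, 8, 263]);
translate([180, 508, 8]) cube([336, 8, 263]);
translate([180, 236, 8]) cube([8, 272, 263]);
translate([508, 236, 8]) cube([8, 272, 263]);


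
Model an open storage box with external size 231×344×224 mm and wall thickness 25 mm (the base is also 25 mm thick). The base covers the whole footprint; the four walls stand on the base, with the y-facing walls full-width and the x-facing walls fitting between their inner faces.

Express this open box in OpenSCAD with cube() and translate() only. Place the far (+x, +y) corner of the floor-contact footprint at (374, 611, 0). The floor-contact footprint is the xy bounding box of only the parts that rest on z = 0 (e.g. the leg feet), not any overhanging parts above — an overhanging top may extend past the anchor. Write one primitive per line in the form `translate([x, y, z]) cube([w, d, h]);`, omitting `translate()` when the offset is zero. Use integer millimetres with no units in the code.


translate([143, 267, 0]) cube([231, 344, 25]);
translate([143, 267, 25]) cube([231, 25, 199]);
translate([143, 586, 25]) cube([231, 25, 199]);
translate([143, 292, 25]) cube([25, 294, 199]);
translate([349, 292, 25]) cube([25, 294, 199]);


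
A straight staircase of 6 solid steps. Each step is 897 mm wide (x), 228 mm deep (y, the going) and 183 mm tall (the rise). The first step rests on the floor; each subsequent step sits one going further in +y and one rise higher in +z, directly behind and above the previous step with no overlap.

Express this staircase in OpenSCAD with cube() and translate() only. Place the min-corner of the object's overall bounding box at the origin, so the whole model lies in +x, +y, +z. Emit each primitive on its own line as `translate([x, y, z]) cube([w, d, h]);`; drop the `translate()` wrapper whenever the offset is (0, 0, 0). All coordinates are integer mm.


cube([897, 228, 183]);
translate([0, 228, 183]) cube([897, 228, 183]);
translate([0, 456, 366]) cube([897, 228, 183]);
translate([0, 684, 549]) cube([897, 228, 183]);
translate([0, 912, 732]) cube([897, 228, 183]);
translate([0, 1140, 915]) cube([897, 228, 183]);


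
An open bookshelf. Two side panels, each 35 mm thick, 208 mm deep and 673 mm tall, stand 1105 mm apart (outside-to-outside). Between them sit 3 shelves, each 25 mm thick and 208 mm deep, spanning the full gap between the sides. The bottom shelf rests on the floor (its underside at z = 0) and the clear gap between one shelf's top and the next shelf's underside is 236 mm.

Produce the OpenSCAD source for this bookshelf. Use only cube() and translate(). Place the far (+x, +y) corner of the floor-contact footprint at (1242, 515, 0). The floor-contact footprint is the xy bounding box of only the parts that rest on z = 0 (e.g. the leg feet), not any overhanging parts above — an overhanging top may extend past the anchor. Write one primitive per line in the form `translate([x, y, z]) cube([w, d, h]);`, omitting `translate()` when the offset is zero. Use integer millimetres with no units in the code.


translate([137, 307, 0]) cube([35, 208, 673]);
translate([1207, 307, 0]) cube([35, 208, 673]);
translate([172, 307, 0]) cube([1035, 208, 25]);
translate([172, 307, 261]) cube([1035, 208, 25]);
translate([172, 307, 522]) cube([1035, 208, 25]);


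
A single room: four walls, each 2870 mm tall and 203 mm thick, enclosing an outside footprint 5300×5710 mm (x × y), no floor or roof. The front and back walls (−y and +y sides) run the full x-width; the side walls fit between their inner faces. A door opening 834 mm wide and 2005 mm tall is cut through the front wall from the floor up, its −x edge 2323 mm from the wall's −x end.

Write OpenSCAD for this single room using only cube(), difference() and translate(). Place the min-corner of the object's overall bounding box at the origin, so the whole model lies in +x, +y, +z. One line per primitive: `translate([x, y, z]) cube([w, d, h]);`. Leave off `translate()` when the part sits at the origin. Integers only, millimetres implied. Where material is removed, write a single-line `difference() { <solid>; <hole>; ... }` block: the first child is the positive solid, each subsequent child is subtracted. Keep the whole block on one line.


difference() { cube([5300, 203, 2870]); translate([2323, 0, 0]) cube([834, 203, 2005]); }
translate([0, 5507, 0]) cube([5300, 203, 2870]);
translate([0, 203, 0]) cube([203, 5304, 2870]);
translate([5097, 203, 0]) cube([203, 5304, 2870]);


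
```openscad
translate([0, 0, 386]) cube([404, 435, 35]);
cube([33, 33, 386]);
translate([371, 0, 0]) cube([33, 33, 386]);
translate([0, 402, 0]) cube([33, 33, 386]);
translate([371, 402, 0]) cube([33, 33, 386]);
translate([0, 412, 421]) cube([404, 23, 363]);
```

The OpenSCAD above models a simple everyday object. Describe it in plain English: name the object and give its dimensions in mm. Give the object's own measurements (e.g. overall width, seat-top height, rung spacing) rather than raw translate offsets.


A chair. The seat is a 404×435×35 mm slab with its top at z = 421 mm, on four 33×33 mm corner legs (flush with the seat edges, standing on z = 0). A flat backrest 23 mm thick, 363 mm tall, spans the full seat width and rises from the seat top along its +y edge, rear face flush with the rear of the seat.


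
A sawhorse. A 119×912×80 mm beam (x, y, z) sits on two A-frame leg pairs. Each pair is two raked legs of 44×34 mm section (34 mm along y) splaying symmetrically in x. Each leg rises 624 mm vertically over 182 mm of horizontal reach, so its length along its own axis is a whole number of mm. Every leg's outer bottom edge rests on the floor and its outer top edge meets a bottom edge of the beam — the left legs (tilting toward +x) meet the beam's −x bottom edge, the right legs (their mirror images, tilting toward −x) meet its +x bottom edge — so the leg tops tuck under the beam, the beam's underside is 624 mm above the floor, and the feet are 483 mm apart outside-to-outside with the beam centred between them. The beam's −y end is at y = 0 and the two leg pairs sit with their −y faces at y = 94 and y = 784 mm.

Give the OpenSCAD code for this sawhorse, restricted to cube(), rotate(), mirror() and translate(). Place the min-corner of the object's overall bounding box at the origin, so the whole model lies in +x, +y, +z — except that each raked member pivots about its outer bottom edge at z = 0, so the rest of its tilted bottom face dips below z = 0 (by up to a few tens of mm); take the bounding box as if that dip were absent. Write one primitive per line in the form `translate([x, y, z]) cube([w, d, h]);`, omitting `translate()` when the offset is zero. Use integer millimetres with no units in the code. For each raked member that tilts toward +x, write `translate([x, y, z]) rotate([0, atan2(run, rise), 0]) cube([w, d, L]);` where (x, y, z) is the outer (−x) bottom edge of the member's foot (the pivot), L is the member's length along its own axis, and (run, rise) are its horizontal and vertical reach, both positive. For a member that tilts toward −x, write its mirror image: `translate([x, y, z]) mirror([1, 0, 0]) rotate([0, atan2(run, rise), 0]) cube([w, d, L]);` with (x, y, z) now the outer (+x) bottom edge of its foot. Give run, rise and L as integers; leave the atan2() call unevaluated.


translate([182, 0, 624]) cube([119, 912, 80]);
translate([0, 94, 0]) rotate([0, atan2(182, 624), 0]) cube([44, 34, 650]);
translate([483, 94, 0]) mirror([1, 0, 0]) rotate([0, atan2(182, 624), 0]) cube([44, 34, 650]);
translate([0, 784, 0]) rotate([0, atan2(182, 624), 0]) cube([44, 34, 650]);
translate([483, 784, 0]) mirror([1, 0, 0]) rotate([0, atan2(182, 624), 0]) cube([44, 34, 650]);


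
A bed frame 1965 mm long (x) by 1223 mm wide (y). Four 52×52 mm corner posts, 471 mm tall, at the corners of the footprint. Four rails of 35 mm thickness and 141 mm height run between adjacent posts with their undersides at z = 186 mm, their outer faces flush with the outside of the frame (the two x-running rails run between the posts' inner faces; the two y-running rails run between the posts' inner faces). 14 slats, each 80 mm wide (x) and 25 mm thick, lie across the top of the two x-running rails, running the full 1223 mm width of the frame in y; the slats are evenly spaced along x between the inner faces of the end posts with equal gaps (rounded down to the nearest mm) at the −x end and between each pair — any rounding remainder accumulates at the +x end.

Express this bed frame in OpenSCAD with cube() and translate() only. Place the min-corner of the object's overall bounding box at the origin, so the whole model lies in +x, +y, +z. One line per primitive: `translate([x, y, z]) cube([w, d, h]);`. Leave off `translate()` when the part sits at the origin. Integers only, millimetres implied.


cube([52, 52, 471]);
translate([0, 1171, 0]) cube([52, 52, 471]);
translate([1913, 0, 0]) cube([52, 52, 471]);
translate([1913, 1171, 0]) cube([52, 52, 471]);
translate([52, 0, 186]) cube([1861, 35, 141]);
translate([52, 1188, 186]) cube([1861, 35, 141]);
translate([0, 52, 186]) cube([35, 1119, 141]);
translate([1930, 52, 186]) cube([35, 1119, 141]);
translate([101, 0, 327]) cube([80, 1223, 25]);
translate([230, 0, 327]) cube([80, 1223, 25]);
translate([359, 0, 327]) cube([80, 1223, 25]);
translate([488, 0, 327]) cube([80, 1223, 25]);
translate([617, 0, 327]) cube([80, 1223, 25]);
translate([746, 0, 327]) cube([80, 1223, 25]);
translate([875, 0, 327]) cube([80, 1223, 25]);
translate([1004, 0, 327]) cube([80, 1223, 25]);
translate([1133, 0, 327]) cube([80, 1223, 25]);
translate([1262, 0, 327]) cube([80, 1223, 25]);
translate([1391, 0, 327]) cube([80, 1223, 25]);
translate([1520, 0, 327]) cube([80, 1223, 25]);
translate([1649, 0, 327]) cube([80, 1223, 25]);
translate([1778, 0, 327]) cube([80, 1223, 25]);


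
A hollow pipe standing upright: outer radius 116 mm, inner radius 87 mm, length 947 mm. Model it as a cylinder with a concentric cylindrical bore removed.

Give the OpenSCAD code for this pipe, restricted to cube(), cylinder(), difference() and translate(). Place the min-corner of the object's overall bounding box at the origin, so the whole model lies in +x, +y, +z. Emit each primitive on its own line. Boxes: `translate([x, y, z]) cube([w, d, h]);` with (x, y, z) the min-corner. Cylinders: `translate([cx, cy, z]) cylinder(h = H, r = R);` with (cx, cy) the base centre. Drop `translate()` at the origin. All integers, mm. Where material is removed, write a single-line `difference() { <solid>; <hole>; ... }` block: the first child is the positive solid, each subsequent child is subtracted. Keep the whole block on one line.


difference() { translate([116, 116, 0]) cylinder(h = 947, r = 116); translate([116, 116, 0]) cylinder(h = 947, r = 87); }


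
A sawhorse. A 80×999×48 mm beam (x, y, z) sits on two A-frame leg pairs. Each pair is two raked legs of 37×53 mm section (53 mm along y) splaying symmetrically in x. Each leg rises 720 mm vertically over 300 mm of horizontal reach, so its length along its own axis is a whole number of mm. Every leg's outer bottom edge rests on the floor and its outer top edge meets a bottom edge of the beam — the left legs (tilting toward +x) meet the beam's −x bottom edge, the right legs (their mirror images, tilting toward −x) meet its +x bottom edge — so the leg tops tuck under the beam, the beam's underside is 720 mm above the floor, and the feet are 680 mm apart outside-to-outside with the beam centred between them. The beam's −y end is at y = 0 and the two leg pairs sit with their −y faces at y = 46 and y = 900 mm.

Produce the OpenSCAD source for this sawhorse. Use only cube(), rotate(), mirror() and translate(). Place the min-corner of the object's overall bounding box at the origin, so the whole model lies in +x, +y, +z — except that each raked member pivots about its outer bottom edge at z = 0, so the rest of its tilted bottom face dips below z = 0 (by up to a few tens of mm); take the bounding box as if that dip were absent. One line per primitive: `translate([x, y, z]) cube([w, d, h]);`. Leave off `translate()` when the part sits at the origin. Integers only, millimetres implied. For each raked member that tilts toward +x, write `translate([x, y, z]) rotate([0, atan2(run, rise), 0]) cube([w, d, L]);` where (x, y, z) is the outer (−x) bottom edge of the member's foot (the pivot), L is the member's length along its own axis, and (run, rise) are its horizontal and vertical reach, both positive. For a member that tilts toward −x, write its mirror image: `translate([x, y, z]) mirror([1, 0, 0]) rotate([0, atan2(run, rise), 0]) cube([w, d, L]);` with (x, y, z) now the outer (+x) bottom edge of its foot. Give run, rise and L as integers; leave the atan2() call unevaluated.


translate([300, 0, 720]) cube([80, 999, 48]);
translate([0, 46, 0]) rotate([0, atan2(300, 720), 0]) cube([37, 53, 780]);
translate([680, 46, 0]) mirror([1, 0, 0]) rotate([0, atan2(300, 720), 0]) cube([37, 53, 780]);
translate([0, 900, 0]) rotate([0, atan2(300, 720), 0]) cube([37, 53, 780]);
translate([680, 900, 0]) mirror([1, 0, 0]) rotate([0, atan2(300, 720), 0]) cube([37, 53, 780]);


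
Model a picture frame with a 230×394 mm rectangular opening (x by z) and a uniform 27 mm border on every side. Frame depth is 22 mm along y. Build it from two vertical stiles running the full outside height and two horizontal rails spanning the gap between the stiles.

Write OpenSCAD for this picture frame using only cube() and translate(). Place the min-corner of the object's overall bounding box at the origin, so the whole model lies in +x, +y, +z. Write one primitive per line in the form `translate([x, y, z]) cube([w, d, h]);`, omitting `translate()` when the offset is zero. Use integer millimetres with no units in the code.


cube([27, 22, 448]);
translate([257, 0, 0]) cube([27, 22, 448]);
translate([27, 0, 0]) cube([230, 22, 27]);
translate([27, 0, 421]) cube([230, 22, 27]);


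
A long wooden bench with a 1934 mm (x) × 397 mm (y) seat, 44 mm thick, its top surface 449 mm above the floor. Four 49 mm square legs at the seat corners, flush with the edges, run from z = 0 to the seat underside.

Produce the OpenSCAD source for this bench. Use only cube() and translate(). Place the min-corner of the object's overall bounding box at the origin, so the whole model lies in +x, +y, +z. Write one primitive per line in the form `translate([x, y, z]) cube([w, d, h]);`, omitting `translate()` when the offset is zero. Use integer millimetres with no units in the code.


translate([0, 0, 405]) cube([1934, 397, 44]);
cube([49, 49, 405]);
translate([0, 348, 0]) cube([49, 49, 405]);
translate([1885, 0, 0]) cube([49, 49, 405]);
translate([1885, 348, 0]) cube([49, 49, 405]);


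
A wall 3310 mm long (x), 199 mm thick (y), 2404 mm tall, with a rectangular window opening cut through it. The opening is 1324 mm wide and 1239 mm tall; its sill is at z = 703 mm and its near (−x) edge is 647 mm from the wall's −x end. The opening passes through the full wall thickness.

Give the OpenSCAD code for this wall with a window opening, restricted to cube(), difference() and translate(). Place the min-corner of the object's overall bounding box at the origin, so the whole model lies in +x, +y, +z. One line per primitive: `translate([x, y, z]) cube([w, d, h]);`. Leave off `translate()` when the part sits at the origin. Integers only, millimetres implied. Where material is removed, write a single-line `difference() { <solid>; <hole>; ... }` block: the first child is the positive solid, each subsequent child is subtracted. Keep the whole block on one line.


difference() { cube([3310, 199, 2404]); translate([647, 0, 703]) cube([1324, 199, 1239]); }


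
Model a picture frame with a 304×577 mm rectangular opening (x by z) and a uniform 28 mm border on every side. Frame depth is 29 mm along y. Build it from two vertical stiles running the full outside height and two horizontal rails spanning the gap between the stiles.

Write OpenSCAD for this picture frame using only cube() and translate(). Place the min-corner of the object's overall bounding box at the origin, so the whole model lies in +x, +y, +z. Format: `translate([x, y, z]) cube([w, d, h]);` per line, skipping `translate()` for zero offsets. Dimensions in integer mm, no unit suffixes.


cube([28, 29, 633]);
translate([332, 0, 0]) cube([28, 29, 633]);
translate([28, 0, 0]) cube([304, 29, 28]);
translate([28, 0, 605]) cube([304, 29, 28]);


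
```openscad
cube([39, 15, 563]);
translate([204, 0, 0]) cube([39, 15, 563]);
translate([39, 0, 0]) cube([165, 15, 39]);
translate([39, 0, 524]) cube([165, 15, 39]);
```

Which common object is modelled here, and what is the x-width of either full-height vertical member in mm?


A picture frame. The border width is 39 mm.

Four thin pieces enclosing a rectangular opening — a picture frame. The two full-height stiles are 563 mm tall; the top rail sits at z = 524 and is 39 mm tall, so the border above the opening is 563 − 524 = 39 mm, matching the stile x-width.


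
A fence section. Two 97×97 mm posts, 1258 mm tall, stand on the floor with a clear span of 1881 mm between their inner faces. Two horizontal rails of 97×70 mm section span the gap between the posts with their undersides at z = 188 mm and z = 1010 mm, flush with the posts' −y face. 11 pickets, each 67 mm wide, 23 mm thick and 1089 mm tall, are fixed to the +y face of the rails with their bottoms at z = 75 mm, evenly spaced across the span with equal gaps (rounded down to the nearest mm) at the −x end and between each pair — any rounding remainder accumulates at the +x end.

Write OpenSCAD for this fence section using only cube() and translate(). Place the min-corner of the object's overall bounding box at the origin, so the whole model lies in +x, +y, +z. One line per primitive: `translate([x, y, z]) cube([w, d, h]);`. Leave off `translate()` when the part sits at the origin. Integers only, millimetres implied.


cube([97, 97, 1258]);
translate([1978, 0, 0]) cube([97, 97, 1258]);
translate([97, 0, 188]) cube([1881, 97, 70]);
translate([97, 0, 1010]) cube([1881, 97, 70]);
translate([192, 97, 75]) cube([67, 23, 1089]);
translate([354, 97, 75]) cube([67, 23, 1089]);
translate([516, 97, 75]) cube([67, 23, 1089]);
translate([678, 97, 75]) cube([67, 23, 1089]);
translate([840, 97, 75]) cube([67, 23, 1089]);
translate([1002, 97, 75]) cube([67, 23, 1089]);
translate([1164, 97, 75]) cube([67, 23, 1089]);
translate([1326, 97, 75]) cube([67, 23, 1089]);
translate([1488, 97, 75]) cube([67, 23, 1089]);
translate([1650, 97, 75]) cube([67, 23, 1089]);
translate([1812, 97, 75]) cube([67, 23, 1089]);


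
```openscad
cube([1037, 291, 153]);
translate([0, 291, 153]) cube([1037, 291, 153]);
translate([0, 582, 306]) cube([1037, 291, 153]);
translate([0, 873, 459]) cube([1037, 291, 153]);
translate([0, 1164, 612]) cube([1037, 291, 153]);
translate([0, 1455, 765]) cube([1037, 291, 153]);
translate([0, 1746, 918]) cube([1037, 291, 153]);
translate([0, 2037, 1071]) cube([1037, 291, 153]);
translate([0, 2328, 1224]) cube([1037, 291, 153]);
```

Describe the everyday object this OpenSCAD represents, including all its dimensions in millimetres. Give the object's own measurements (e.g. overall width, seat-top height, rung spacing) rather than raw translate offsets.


A straight staircase of 9 solid steps. Each step is 1037 mm wide (x), 291 mm deep (y, the going) and 153 mm tall (the rise). The first step rests on the floor; each subsequent step sits one going further in +y and one rise higher in +z, directly behind and above the previous step with no overlap.


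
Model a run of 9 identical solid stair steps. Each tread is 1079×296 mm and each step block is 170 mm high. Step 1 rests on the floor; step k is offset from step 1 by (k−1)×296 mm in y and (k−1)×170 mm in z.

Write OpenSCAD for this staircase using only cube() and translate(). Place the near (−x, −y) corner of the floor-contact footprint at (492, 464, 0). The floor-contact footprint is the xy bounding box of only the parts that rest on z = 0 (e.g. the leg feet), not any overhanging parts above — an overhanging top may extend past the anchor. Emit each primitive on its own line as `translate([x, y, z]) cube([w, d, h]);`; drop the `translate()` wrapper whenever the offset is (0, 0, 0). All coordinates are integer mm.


translate([492, 464, 0]) cube([1079, 296, 170]);
translate([492, 760, 170]) cube([1079, 296, 170]);
translate([492, 1056, 340]) cube([1079, 296, 170]);
translate([492, 1352, 510]) cube([1079, 296, 170]);
translate([492, 1648, 680]) cube([1079, 296, 170]);
translate([492, 1944, 850]) cube([1079, 296, 170]);
translate([492, 2240, 1020]) cube([1079, 296, 170]);
translate([492, 2536, 1190]) cube([1079, 296, 170]);
translate([492, 2832, 1360]) cube([1079, 296, 170]);


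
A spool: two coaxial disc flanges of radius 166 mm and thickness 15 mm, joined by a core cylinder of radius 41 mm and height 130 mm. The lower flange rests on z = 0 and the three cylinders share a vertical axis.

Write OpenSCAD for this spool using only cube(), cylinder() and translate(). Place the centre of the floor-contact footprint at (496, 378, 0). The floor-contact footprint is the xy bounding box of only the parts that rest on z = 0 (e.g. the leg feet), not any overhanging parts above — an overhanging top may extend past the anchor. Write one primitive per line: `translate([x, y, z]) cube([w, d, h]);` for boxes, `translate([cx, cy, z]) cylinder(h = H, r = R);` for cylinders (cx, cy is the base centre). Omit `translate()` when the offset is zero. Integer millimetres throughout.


translate([496, 378, 0]) cylinder(h = 15, r = 166);
translate([496, 378, 15]) cylinder(h = 130, r = 41);
translate([496, 378, 145]) cylinder(h = 15, r = 166);


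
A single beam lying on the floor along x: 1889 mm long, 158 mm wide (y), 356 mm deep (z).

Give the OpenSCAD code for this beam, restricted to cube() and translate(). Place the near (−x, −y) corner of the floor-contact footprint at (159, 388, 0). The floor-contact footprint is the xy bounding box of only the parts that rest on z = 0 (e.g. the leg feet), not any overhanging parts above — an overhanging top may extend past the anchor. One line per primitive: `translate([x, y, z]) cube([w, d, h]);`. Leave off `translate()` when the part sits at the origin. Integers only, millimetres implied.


translate([159, 388, 0]) cube([1889, 158, 356]);


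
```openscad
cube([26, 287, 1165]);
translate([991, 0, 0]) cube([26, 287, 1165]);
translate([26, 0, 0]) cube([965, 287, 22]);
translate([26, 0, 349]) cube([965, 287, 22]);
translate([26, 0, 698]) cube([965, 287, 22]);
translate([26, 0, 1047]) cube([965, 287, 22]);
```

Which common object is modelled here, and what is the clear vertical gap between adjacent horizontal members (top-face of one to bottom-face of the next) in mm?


A bookshelf. The clear shelf gap is 327 mm.

Two tall side panels with 4 horizontal boards between them — a bookshelf. The first two shelf undersides are at z = 0 and z = 349; with shelf thickness 22, the clear gap is 349 − 0 − 22 = 327 mm.


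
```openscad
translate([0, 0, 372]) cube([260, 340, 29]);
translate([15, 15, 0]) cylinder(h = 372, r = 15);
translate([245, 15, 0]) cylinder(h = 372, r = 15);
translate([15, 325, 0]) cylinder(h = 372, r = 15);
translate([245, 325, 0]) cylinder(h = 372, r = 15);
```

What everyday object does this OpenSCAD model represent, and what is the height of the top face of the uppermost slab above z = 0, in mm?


A stool. The seat height is 401 mm.

A 260×340×29 slab at z = 372 on four corner cylinders — a stool. The seat top is 372 + 29 = 401 mm.


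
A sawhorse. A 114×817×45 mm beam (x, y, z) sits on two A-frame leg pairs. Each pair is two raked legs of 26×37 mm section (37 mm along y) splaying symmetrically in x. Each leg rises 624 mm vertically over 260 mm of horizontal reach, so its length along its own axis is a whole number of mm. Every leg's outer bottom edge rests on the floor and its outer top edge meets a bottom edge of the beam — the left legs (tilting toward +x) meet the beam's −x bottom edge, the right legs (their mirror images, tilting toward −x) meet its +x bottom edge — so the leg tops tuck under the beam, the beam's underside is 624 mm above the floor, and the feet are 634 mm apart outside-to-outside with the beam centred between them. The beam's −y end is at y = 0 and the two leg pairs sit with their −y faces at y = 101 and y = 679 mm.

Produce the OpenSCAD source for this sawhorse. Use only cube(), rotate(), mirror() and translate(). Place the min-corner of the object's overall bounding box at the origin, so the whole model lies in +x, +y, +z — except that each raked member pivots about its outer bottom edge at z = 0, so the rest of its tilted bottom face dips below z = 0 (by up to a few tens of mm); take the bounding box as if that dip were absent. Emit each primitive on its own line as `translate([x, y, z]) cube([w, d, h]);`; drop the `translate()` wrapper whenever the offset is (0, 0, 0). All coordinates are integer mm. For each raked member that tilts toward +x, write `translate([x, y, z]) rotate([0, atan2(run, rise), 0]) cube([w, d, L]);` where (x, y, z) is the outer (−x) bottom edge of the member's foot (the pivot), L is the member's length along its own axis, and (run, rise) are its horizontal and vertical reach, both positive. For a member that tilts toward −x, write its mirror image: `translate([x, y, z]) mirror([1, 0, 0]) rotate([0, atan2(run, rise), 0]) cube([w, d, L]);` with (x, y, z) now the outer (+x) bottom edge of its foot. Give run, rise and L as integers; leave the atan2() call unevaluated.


// leg length = √(260² + 624²) = 676
// right-leg outer foot x = 2·260 + 114 = 634
// beam min-corner = (260, 0, 624)
translate([260, 0, 624]) cube([114, 817, 45]);
translate([0, 101, 0]) rotate([0, atan2(260, 624), 0]) cube([26, 37, 676]);
translate([634, 101, 0]) mirror([1, 0, 0]) rotate([0, atan2(260, 624), 0]) cube([26, 37, 676]);
translate([0, 679, 0]) rotate([0, atan2(260, 624), 0]) cube([26, 37, 676]);
translate([634, 679, 0]) mirror([1, 0, 0]) rotate([0, atan2(260, 624), 0]) cube([26, 37, 676]);


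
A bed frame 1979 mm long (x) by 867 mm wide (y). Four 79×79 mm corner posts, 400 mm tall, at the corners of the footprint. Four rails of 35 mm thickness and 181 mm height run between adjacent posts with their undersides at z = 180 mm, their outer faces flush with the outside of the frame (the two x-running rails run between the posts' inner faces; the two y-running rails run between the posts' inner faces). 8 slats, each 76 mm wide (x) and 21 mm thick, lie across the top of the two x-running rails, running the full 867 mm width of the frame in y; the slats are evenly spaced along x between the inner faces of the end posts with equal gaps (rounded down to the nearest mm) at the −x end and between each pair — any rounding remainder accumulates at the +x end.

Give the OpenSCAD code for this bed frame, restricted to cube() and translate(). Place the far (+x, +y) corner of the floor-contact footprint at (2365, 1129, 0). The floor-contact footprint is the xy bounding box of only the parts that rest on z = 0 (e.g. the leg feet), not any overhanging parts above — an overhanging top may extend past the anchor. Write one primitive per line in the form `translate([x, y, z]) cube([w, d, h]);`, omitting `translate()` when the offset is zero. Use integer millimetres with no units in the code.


translate([386, 262, 0]) cube([79, 79, 400]);
translate([386, 1050, 0]) cube([79, 79, 400]);
translate([2286, 262, 0]) cube([79, 79, 400]);
translate([2286, 1050, 0]) cube([79, 79, 400]);
translate([465, 262, 180]) cube([1821, 35, 181]);
translate([465, 1094, 180]) cube([1821, 35, 181]);
translate([386, 341, 180]) cube([35, 709, 181]);
translate([2330, 341, 180]) cube([35, 709, 181]);
translate([599, 262, 361]) cube([76, 867, 21]);
translate([809, 262, 361]) cube([76, 867, 21]);
translate([1019, 262, 361]) cube([76, 867, 21]);
translate([1229, 262, 361]) cube([76, 867, 21]);
translate([1439, 262, 361]) cube([76, 867, 21]);
translate([1649, 262, 361]) cube([76, 867, 21]);
translate([1859, 262, 361]) cube([76, 867, 21]);
translate([2069, 262, 361]) cube([76, 867, 21]);


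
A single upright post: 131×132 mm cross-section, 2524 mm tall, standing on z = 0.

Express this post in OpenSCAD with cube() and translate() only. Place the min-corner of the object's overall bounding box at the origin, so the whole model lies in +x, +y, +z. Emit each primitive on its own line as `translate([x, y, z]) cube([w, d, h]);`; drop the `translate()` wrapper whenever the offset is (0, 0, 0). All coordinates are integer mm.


cube([131, 132, 2524]);


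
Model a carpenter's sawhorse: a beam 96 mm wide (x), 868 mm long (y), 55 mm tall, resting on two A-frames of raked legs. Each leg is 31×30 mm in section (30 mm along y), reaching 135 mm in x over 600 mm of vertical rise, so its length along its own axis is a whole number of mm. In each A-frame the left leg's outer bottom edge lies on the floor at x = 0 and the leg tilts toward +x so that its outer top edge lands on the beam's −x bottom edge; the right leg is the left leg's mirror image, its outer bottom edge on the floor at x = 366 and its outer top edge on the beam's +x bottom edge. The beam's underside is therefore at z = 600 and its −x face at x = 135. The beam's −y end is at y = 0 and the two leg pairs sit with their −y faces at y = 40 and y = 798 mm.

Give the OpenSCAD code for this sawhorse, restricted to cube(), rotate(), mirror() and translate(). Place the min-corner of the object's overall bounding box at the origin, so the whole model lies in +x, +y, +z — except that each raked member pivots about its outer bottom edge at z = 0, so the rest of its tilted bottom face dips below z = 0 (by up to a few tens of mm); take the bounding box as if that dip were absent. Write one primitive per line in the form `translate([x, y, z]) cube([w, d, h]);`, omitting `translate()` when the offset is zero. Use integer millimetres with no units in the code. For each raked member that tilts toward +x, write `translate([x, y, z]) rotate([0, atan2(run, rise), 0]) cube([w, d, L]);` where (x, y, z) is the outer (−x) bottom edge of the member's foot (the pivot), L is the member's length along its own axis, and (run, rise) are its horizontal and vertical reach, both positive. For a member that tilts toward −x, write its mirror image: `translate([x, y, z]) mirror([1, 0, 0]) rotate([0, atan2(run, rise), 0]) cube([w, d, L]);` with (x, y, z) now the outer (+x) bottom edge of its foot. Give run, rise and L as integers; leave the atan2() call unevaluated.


translate([135, 0, 600]) cube([96, 868, 55]);
translate([0, 40, 0]) rotate([0, atan2(135, 600), 0]) cube([31, 30, 615]);
translate([366, 40, 0]) mirror([1, 0, 0]) rotate([0, atan2(135, 600), 0]) cube([31, 30, 615]);
translate([0, 798, 0]) rotate([0, atan2(135, 600), 0]) cube([31, 30, 615]);
translate([366, 798, 0]) mirror([1, 0, 0]) rotate([0, atan2(135, 600), 0]) cube([31, 30, 615]);


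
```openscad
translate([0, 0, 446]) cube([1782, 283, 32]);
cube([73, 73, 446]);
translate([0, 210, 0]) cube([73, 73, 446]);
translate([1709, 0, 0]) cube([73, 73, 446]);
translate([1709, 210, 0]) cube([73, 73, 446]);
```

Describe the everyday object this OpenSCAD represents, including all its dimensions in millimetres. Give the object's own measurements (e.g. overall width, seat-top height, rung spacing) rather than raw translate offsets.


A long wooden bench with a 1782 mm (x) × 283 mm (y) seat, 32 mm thick, its top surface 478 mm above the floor. Four 73 mm square legs at the seat corners, flush with the edges, run from z = 0 to the seat underside.


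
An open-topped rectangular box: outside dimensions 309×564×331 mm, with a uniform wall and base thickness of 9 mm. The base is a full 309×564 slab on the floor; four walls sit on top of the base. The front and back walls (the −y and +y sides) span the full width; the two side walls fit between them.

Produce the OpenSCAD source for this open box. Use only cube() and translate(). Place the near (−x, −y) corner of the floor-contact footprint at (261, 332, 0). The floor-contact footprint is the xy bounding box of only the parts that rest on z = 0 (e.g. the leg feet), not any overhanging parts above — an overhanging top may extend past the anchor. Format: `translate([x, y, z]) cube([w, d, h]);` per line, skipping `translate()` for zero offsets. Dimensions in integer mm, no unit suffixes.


translate([261, 332, 0]) cube([309, 564, 9]);
translate([261, 332, 9]) cube([309, 9, 322]);
translate([261, 887, 9]) cube([309, 9, 322]);
translate([261, 341, 9]) cube([9, 546, 322]);
translate([561, 341, 9]) cube([9, 546, 322]);


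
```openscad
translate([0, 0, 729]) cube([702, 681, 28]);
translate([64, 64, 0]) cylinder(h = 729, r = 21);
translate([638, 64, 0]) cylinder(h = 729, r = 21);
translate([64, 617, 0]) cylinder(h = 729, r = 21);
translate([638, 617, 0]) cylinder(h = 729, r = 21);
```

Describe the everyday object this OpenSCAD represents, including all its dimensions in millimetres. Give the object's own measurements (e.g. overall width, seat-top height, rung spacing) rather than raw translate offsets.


A table: top 702 mm (x) × 681 mm (y), 28 mm thick, upper face at z = 757 mm, on four round legs of 42 mm diameter, each leg's bounding box inset 43 mm from the nearest pair of top edges from z = 0 to the bottom of the top.


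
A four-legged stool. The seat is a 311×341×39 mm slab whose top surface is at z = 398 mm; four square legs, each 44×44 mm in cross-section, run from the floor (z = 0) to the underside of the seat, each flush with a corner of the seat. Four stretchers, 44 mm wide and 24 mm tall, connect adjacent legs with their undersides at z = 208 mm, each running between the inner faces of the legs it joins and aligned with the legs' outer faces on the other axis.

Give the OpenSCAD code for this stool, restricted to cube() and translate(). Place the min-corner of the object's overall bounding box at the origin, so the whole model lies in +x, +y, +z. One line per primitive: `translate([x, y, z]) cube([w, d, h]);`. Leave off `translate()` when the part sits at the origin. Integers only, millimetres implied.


// leg_h = 398 - 39 = 359
// stretcher span = 311 - 2*44 = 223
translate([0, 0, 359]) cube([311, 341, 39]);
cube([44, 44, 359]);
translate([267, 0, 0]) cube([44, 44, 359]);
translate([0, 297, 0]) cube([44, 44, 359]);
translate([267, 297, 0]) cube([44, 44, 359]);
translate([44, 0, 208]) cube([223, 44, 24]);
translate([44, 297, 208]) cube([223, 44, 24]);
translate([0, 44, 208]) cube([44, 253, 24]);
translate([267, 44, 208]) cube([44, 253, 24]);
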